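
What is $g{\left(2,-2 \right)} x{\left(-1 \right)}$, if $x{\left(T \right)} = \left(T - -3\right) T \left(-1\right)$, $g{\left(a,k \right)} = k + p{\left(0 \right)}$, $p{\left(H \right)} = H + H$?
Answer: $-4$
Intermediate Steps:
$p{\left(H \right)} = 2 H$
$g{\left(a,k \right)} = k$ ($g{\left(a,k \right)} = k + 2 \cdot 0 = k + 0 = k$)
$x{\left(T \right)} = - T \left(3 + T\right)$ ($x{\left(T \right)} = \left(T + 3\right) T \left(-1\right) = \left(3 + T\right) T \left(-1\right) = T \left(3 + T\right) \left(-1\right) = - T \left(3 + T\right)$)
$g{\left(2,-2 \right)} x{\left(-1 \right)} = - 2 \left(\left(-1\right) \left(-1\right) \left(3 - 1\right)\right) = - 2 \left(\left(-1\right) \left(-1\right) 2\right) = \left(-2\right) 2 = -4$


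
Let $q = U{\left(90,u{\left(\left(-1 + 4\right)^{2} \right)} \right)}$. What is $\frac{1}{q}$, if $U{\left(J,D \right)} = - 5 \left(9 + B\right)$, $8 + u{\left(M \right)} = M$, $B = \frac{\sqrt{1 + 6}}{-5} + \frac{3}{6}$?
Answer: $- \frac{190}{8997} - \frac{4 \sqrt{7}}{8997} \approx -0.022294$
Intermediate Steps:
$B = \frac{1}{2} - \frac{\sqrt{7}}{5}$ ($B = \sqrt{7} \left(- \frac{1}{5}\right) + 3 \cdot \frac{1}{6} = - \frac{\sqrt{7}}{5} + \frac{1}{2} = \frac{1}{2} - \frac{\sqrt{7}}{5} \approx -0.02915$)
$u{\left(M \right)} = -8 + M$
$U{\left(J,D \right)} = - \frac{95}{2} + \sqrt{7}$ ($U{\left(J,D \right)} = - 5 \left(9 + \left(\frac{1}{2} - \frac{\sqrt{7}}{5}\right)\right) = - 5 \left(\frac{19}{2} - \frac{\sqrt{7}}{5}\right) = - \frac{95}{2} + \sqrt{7}$)
$q = - \frac{95}{2} + \sqrt{7} \approx -44.854$
$\frac{1}{q} = \frac{1}{- \frac{95}{2} + \sqrt{7}}$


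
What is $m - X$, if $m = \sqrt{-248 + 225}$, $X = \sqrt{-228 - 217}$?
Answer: $i \left(\sqrt{23} - \sqrt{445}\right) \approx - 16.299 i$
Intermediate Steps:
$X = i \sqrt{445}$ ($X = \sqrt{-445} = i \sqrt{445} \approx 21.095 i$)
$m = i \sqrt{23}$ ($m = \sqrt{-23} = i \sqrt{23} \approx 4.7958 i$)
$m - X = i \sqrt{23} - i \sqrt{445}$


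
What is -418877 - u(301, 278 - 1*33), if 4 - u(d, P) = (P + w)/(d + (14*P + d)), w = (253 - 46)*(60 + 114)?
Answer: -1688891929/4032 ≈ -4.1887e+5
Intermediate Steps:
w = 36018 (w = 207*174 = 36018)
u(d, P) = 4 - (36018 + P)/(2*d + 14*P) (u(d, P) = 4 - (P + 36018)/(d + (14*P + d)) = 4 - (36018 + P)/(d + (d + 14*P)) = 4 - (36018 + P)/(2*d + 14*P))
-418877 - u(301, 278 - 1*33) = -418877 - (-36018 + 8*301 + 55*(278 - 1*33))/(2*(301 + 7*(278 - 1*33))) = -418877 - (-36018 + 2408 + 55*(278 - 33))/(2*(301 + 7*(278 - 33))) = -418877 - (-36018 + 2408 + 55*245)/(2*(301 + 7*245)) = -418877 - (-36018 + 2408 + 13475)/(2*(301 + 1715)) = -418877 - (-20135)/(2*2016) = -418877 - 1*(-20135/4032) = -418877 + 20135/4032 = -1688891929/4032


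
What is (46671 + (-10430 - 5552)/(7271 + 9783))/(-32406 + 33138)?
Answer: 198977813/3120882 ≈ 63.757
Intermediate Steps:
(46671 + (-10430 - 5552)/(7271 + 9783))/(-32406 + 33138) = (46671 - 15982/17054)/732 = (46671 - 15982*1/17054)*(1/732) = (46671 - 7991/8527)*(1/732) = (397955626/8527)*(1/732) = 198977813/3120882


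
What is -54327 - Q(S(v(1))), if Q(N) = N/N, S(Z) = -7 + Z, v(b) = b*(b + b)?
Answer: -54328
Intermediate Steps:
v(b) = 2*b² (v(b) = b*(2*b) = 2*b²)
Q(N) = 1
-54327 - Q(S(v(1))) = -54327 - 1*1 = -54327 - 1 = -54328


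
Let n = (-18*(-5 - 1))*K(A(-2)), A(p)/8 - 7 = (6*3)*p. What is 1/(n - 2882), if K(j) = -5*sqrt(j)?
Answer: I/(2*(-1441*I + 540*sqrt(58))) ≈ -3.7942e-5 + 0.00010829*I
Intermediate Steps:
A(p) = 56 + 144*p (A(p) = 56 + 8*((6*3)*p) = 56 + 8*(18*p) = 56 + 144*p)
n = -1080*I*sqrt(58) (n = (-18*(-5 - 1))*(-5*sqrt(56 + 144*(-2))) = (-18*(-6))*(-5*sqrt(56 - 288)) = (-18*(-6))*(-10*I*sqrt(58)) = 108*(-10*I*sqrt(58)) = -1080*I*sqrt(58) ≈ -8225.0*I)
1/(n - 2882) = 1/(-1080*I*sqrt(58) - 2882) = 1/(-2882 - 1080*I*sqrt(58))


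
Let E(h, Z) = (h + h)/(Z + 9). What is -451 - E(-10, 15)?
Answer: -2701/6 ≈ -450.17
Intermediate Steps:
E(h, Z) = 2*h/(9 + Z) (E(h, Z) = (2*h)/(9 + Z) = 2*h/(9 + Z))
-451 - E(-10, 15) = -451 - 2*(-10)/(9 + 15) = -451 - 2*(-10)/24 = -451 - 1*(-5/6) = -451 + 5/6 = -2701/6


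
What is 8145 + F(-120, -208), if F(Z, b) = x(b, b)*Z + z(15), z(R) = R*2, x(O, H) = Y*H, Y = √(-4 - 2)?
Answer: 8175 + 24960*I*√6 ≈ 8175.0 + 61139.0*I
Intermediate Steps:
Y = I*√6 (Y = √(-6) = I*√6 ≈ 2.4495*I)
x(O, H) = I*H*√6 (x(O, H) = (I*√6)*H = I*H*√6)
z(R) = 2*R
F(Z, b) = 30 + I*Z*b*√6 (F(Z, b) = (I*b*√6)*Z + 2*15 = I*Z*b*√6 + 30 = 30 + I*Z*b*√6)
8145 + F(-120, -208) = 8145 + (30 + I*(-120)*(-208)*√6) = 8145 + (30 + 24960*I*√6) = 8175 + 24960*I*√6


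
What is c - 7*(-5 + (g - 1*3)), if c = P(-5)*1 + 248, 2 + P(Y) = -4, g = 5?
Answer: 263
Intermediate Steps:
P(Y) = -6 (P(Y) = -2 - 4 = -6)
c = 242 (c = -6*1 + 248 = -6 + 248 = 242)
c - 7*(-5 + (g - 1*3)) = 242 - 7*(-5 + (5 - 1*3)) = 242 - 7*(-5 + (5 - 3)) = 242 - 7*(-5 + 2) = 242 - 7*(-3) = 242 - 1*(-21) = 242 + 21 = 263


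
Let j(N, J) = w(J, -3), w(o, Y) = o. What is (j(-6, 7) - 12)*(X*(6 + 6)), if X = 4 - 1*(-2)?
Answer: -360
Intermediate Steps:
X = 6 (X = 4 + 2 = 6)
j(N, J) = J
(j(-6, 7) - 12)*(X*(6 + 6)) = (7 - 12)*(6*(6 + 6)) = -30*12 = -5*72 = -360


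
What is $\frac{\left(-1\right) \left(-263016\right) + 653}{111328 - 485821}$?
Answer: $- \frac{37667}{53499} \approx -0.70407$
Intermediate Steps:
$\frac{\left(-1\right) \left(-263016\right) + 653}{111328 - 485821} = \frac{263016 + 653}{-374493} = 263669 \left(- \frac{1}{374493}\right) = - \frac{37667}{53499}$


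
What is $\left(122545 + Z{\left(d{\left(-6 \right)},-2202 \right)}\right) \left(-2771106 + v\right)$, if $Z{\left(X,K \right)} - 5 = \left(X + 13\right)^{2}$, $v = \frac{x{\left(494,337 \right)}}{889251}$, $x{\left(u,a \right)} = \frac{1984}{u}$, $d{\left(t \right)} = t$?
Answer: $- \frac{74621054506658538310}{219644997} \approx -3.3973 \cdot 10^{11}$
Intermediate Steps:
$v = \frac{992}{219644997}$ ($v = \frac{1984 \cdot \frac{1}{494}}{889251} = 1984 \cdot \frac{1}{494} \cdot \frac{1}{889251} = \frac{992}{247} \cdot \frac{1}{889251} = \frac{992}{219644997} \approx 4.5164 \cdot 10^{-6}$)
$Z{\left(X,K \right)} = 5 + \left(13 + X\right)^{2}$ ($Z{\left(X,K \right)} = 5 + \left(X + 13\right)^{2} = 5 + \left(13 + X\right)^{2}$)
$\left(122545 + Z{\left(d{\left(-6 \right)},-2202 \right)}\right) \left(-2771106 + v\right) = \left(122545 + \left(5 + \left(13 - 6\right)^{2}\right)\right) \left(-2771106 + \frac{992}{219644997}\right) = \left(122545 + \left(5 + 7^{2}\right)\right) \left(- \frac{608659569055690}{219644997}\right) = \left(122545 + \left(5 + 49\right)\right) \left(- \frac{608659569055690}{219644997}\right) = \left(122545 + 54\right) \left(- \frac{608659569055690}{219644997}\right) = 122599 \left(- \frac{608659569055690}{219644997}\right) = - \frac{74621054506658538310}{219644997}$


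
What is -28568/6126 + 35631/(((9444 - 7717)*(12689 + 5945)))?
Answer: -459563094959/98570151834 ≈ -4.6623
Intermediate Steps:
-28568/6126 + 35631/(((9444 - 7717)*(12689 + 5945))) = -28568*1/6126 + 35631/((1727*18634)) = -14284/3063 + 35631/32180918 = -459563094959/98570151834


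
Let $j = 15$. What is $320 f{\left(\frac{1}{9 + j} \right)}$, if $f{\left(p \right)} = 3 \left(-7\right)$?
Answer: $-6720$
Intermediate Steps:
$f{\left(p \right)} = -21$
$320 f{\left(\frac{1}{9 + j} \right)} = 320 \left(-21\right) = -6720$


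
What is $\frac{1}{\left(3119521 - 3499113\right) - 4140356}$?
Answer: $- \frac{1}{4519948} \approx -2.2124 \cdot 10^{-7}$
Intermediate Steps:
$\frac{1}{\left(3119521 - 3499113\right) - 4140356} = \frac{1}{-379592 - 4140356} = \frac{1}{-4519948} = - \frac{1}{4519948}$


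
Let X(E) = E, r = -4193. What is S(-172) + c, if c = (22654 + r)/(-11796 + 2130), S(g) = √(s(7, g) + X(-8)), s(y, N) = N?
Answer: -18461/9666 + 6*I*√5 ≈ -1.9099 + 13.416*I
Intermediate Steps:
S(g) = √(-8 + g) (S(g) = √(g - 8) = √(-8 + g))
c = -18461/9666 (c = (22654 - 4193)/(-11796 + 2130) = 18461/(-9666) = 18461*(-1/9666) = -18461/9666 ≈ -1.9099)
S(-172) + c = √(-8 - 172) - 18461/9666 = √(-180) - 18461/9666 = 6*I*√5 - 18461/9666 = -18461/9666 + 6*I*√5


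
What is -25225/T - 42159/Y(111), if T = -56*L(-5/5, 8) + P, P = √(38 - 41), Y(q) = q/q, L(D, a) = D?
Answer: (-42159*√3 + 2386129*I)/(√3 - 56*I) ≈ -42609.0 + 13.919*I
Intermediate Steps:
Y(q) = 1
P = I*√3 (P = √(-3) = I*√3 ≈ 1.732*I)
T = 56 + I*√3 (T = -(-280)/5 + I*√3 = -56*(-1) + I*√3 = 56 + I*√3 ≈ 56.0 + 1.732*I)
-25225/T - 42159/Y(111) = -25225/(56 + I*√3) - 42159/1 = -25225/(56 + I*√3) - 42159*1 = -25225/(56 + I*√3) - 42159 = -42159 - 25225/(56 + I*√3)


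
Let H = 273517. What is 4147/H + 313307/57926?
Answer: 85935009841/15843745742 ≈ 5.4239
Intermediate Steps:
4147/H + 313307/57926 = 4147/273517 + 313307/57926 = 85935009841/15843745742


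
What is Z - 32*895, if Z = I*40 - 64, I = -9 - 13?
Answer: -29584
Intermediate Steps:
I = -22
Z = -944 (Z = -22*40 - 64 = -880 - 64 = -944)
Z - 32*895 = -944 - 32*895 = -944 - 1*28640 = -944 - 28640 = -29584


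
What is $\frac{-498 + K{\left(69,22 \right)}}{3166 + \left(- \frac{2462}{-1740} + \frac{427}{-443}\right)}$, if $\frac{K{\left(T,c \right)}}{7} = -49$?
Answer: $- \frac{324129810}{1220381903} \approx -0.2656$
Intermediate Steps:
$K{\left(T,c \right)} = -343$ ($K{\left(T,c \right)} = 7 \left(-49\right) = -343$)
$\frac{-498 + K{\left(69,22 \right)}}{3166 + \left(- \frac{2462}{-1740} + \frac{427}{-443}\right)} = \frac{-498 - 343}{3166 + \left(- \frac{2462}{-1740} + \frac{427}{-443}\right)} = - \frac{841}{3166 + \left(\left(-2462\right) \left(- \frac{1}{1740}\right) + 427 \left(- \frac{1}{443}\right)\right)} = - \frac{841}{3166 + \left(\frac{1231}{870} - \frac{427}{443}\right)} = - \frac{841}{3166 + \frac{173843}{385410}} = - \frac{841}{\frac{1220381903}{385410}} = \left(-841\right) \frac{385410}{1220381903} = - \frac{324129810}{1220381903}$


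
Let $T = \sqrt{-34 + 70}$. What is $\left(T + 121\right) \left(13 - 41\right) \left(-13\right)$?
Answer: $46228$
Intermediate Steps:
$T = 6$ ($T = \sqrt{36} = 6$)
$\left(T + 121\right) \left(13 - 41\right) \left(-13\right) = \left(6 + 121\right) \left(13 - 41\right) \left(-13\right) = 127 \left(-28\right) \left(-13\right) = \left(-3556\right) \left(-13\right) = 46228$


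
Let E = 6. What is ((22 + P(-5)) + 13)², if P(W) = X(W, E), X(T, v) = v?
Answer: 1681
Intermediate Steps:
P(W) = 6
((22 + P(-5)) + 13)² = ((22 + 6) + 13)² = (28 + 13)² = 41² = 1681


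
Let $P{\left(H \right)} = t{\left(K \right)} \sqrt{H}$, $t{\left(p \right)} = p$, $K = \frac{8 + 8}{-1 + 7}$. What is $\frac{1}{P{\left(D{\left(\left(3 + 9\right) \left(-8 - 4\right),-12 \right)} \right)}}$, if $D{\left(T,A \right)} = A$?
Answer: $- \frac{i \sqrt{3}}{16} \approx - 0.10825 i$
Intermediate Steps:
$K = \frac{8}{3}$ ($K = \frac{16}{6} = 16 \cdot \frac{1}{6} = \frac{8}{3} \approx 2.6667$)
$P{\left(H \right)} = \frac{8 \sqrt{H}}{3}$
$\frac{1}{P{\left(D{\left(\left(3 + 9\right) \left(-8 - 4\right),-12 \right)} \right)}} = \frac{1}{\frac{8}{3} \sqrt{-12}} = \frac{1}{\frac{8}{3} \cdot 2 i \sqrt{3}} = \frac{1}{\frac{16}{3} i \sqrt{3}} = - \frac{i \sqrt{3}}{16}$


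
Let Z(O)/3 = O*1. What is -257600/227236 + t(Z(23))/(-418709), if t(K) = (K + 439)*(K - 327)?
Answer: -19519244824/23786439581 ≈ -0.82060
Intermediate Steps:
Z(O) = 3*O (Z(O) = 3*(O*1) = 3*O)
t(K) = (-327 + K)*(439 + K) (t(K) = (439 + K)*(-327 + K) = (-327 + K)*(439 + K))
-257600/227236 + t(Z(23))/(-418709) = -257600/227236 + (-143553 + (3*23)² + 112*(3*23))/(-418709) = -257600*1/227236 + (-143553 + 69² + 112*69)*(-1/418709) = -64400/56809 + (-143553 + 4761 + 7728)*(-1/418709) = -64400/56809 - 131064*(-1/418709) = -64400/56809 + 131064/418709 = -19519244824/23786439581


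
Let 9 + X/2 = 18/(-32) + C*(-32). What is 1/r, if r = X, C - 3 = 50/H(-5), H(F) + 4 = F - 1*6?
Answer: 24/53 ≈ 0.45283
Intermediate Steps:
H(F) = -10 + F (H(F) = -4 + (F - 1*6) = -4 + (F - 6) = -4 + (-6 + F) = -10 + F)
C = -⅓ (C = 3 + 50/(-10 - 5) = 3 + 50/(-15) = 3 + 50*(-1/15) = 3 - 10/3 = -⅓ ≈ -0.33333)
X = 53/24 (X = -18 + 2*(18/(-32) - ⅓*(-32)) = -18 + 2*(18*(-1/32) + 32/3) = -18 + 2*(-9/16 + 32/3) = -18 + 2*(485/48) = -18 + 485/24 = 53/24 ≈ 2.2083)
r = 53/24 ≈ 2.2083
1/r = 1/(53/24) = 24/53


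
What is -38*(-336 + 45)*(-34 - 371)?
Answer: -4478490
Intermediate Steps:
-38*(-336 + 45)*(-34 - 371) = -(-11058)*(-405) = -38*117855 = -4478490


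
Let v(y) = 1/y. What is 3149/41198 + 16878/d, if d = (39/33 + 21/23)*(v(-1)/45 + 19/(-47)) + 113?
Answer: 6768395909341/44934040630 ≈ 150.63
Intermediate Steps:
d = 1090685/9729 (d = (39/33 + 21/23)*(1/(-1*45) + 19/(-47)) + 113 = (39*(1/33) + 21*(1/23))*(-1*1/45 + 19*(-1/47)) + 113 = (13/11 + 21/23)*(-1/45 - 19/47) + 113 = (530/253)*(-902/2115) + 113 = -8692/9729 + 113 = 1090685/9729 ≈ 112.11)
3149/41198 + 16878/d = 3149/41198 + 16878/(1090685/9729) = 3149*(1/41198) + 16878*(9729/1090685) = 3149/41198 + 164206062/1090685 = 6768395909341/44934040630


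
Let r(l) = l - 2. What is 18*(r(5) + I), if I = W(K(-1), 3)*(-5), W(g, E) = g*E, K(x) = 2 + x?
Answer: -216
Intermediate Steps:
r(l) = -2 + l
W(g, E) = E*g
I = -15 (I = (3*(2 - 1))*(-5) = (3*1)*(-5) = 3*(-5) = -15)
18*(r(5) + I) = 18*((-2 + 5) - 15) = 18*(3 - 15) = 18*(-12) = -216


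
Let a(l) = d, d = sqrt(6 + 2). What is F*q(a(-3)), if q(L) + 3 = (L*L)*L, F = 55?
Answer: -165 + 880*sqrt(2) ≈ 1079.5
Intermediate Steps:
d = 2*sqrt(2) (d = sqrt(8) = 2*sqrt(2) ≈ 2.8284)
a(l) = 2*sqrt(2)
q(L) = -3 + L**3 (q(L) = -3 + (L*L)*L = -3 + L**2*L = -3 + L**3)
F*q(a(-3)) = 55*(-3 + (2*sqrt(2))**3) = 55*(-3 + 16*sqrt(2)) = -165 + 880*sqrt(2)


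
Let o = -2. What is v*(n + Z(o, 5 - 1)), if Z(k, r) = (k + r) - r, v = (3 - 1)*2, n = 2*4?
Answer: 24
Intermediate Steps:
n = 8
v = 4 (v = 2*2 = 4)
Z(k, r) = k
v*(n + Z(o, 5 - 1)) = 4*(8 - 2) = 4*6 = 24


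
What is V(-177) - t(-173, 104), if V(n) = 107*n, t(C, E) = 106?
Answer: -19045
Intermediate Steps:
V(-177) - t(-173, 104) = 107*(-177) - 1*106 = -18939 - 106 = -19045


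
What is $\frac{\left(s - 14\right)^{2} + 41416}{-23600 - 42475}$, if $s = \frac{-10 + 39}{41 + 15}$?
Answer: $- \frac{130450601}{207211200} \approx -0.62955$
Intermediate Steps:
$s = \frac{29}{56} \approx 0.51786$
$\frac{\left(s - 14\right)^{2} + 41416}{-23600 - 42475} = \frac{\left(\frac{29}{56} - 14\right)^{2} + 41416}{-23600 - 42475} = \frac{\left(- \frac{755}{56}\right)^{2} + 41416}{-66075} = \left(\frac{570025}{3136} + 41416\right) \left(- \frac{1}{66075}\right) = \frac{130450601}{3136} \left(- \frac{1}{66075}\right) = - \frac{130450601}{207211200}$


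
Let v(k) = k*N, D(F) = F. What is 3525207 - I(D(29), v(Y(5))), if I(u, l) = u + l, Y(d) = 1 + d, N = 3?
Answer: 3525160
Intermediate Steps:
v(k) = 3*k (v(k) = k*3 = 3*k)
I(u, l) = l + u
3525207 - I(D(29), v(Y(5))) = 3525207 - (3*(1 + 5) + 29) = 3525207 - (3*6 + 29) = 3525207 - (18 + 29) = 3525207 - 1*47 = 3525207 - 47 = 3525160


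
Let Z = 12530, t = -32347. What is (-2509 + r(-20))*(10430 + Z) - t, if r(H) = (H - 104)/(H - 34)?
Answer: -1553082391/27 ≈ -5.7522e+7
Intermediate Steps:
r(H) = (-104 + H)/(-34 + H)
(-2509 + r(-20))*(10430 + Z) - t = (-2509 + (-104 - 20)/(-34 - 20))*(10430 + 12530) - 1*(-32347) = (-2509 - 124/(-54))*22960 + 32347 = (-2509 - 1/54*(-124))*22960 + 32347 = (-2509 + 62/27)*22960 + 32347 = -67681/27*22960 + 32347 = -1553955760/27 + 32347 = -1553082391/27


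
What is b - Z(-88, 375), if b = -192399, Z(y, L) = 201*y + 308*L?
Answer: -290211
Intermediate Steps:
b - Z(-88, 375) = -192399 - (201*(-88) + 308*375) = -192399 - (-17688 + 115500) = -192399 - 1*97812 = -192399 - 97812 = -290211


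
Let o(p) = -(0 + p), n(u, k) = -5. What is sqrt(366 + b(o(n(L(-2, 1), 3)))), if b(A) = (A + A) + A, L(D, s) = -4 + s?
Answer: sqrt(381) ≈ 19.519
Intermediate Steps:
o(p) = -p
b(A) = 3*A (b(A) = 2*A + A = 3*A)
sqrt(366 + b(o(n(L(-2, 1), 3)))) = sqrt(366 + 3*(-1*(-5))) = sqrt(366 + 3*5) = sqrt(366 + 15) = sqrt(381)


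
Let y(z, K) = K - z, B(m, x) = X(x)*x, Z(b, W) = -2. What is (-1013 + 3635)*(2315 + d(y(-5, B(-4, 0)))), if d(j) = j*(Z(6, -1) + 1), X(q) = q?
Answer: 6056820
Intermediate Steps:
B(m, x) = x² (B(m, x) = x*x = x²)
d(j) = -j (d(j) = j*(-2 + 1) = j*(-1) = -j)
(-1013 + 3635)*(2315 + d(y(-5, B(-4, 0)))) = (-1013 + 3635)*(2315 - (0² - 1*(-5))) = 2622*(2315 - (0 + 5)) = 2622*(2315 - 1*5) = 2622*(2315 - 5) = 2622*2310 = 6056820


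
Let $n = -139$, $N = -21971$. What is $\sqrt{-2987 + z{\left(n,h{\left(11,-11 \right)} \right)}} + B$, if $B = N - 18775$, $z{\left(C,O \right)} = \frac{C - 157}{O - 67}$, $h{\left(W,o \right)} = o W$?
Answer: $-40746 + \frac{i \sqrt{6594805}}{47} \approx -40746.0 + 54.639 i$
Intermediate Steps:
$h{\left(W,o \right)} = W o$
$z{\left(C,O \right)} = \frac{-157 + C}{-67 + O}$
$B = -40746$ ($B = -21971 - 18775 = -40746$)
$\sqrt{-2987 + z{\left(n,h{\left(11,-11 \right)} \right)}} + B = \sqrt{-2987 + \frac{-157 - 139}{-67 + 11 \left(-11\right)}} - 40746 = \sqrt{-2987 + \frac{1}{-67 - 121} \left(-296\right)} - 40746 = \sqrt{-2987 + \frac{1}{-188} \left(-296\right)} - 40746 = \sqrt{-2987 - - \frac{74}{47}} - 40746 = \sqrt{-2987 + \frac{74}{47}} - 40746 = \sqrt{- \frac{140315}{47}} - 40746 = \frac{i \sqrt{6594805}}{47} - 40746 = -40746 + \frac{i \sqrt{6594805}}{47}$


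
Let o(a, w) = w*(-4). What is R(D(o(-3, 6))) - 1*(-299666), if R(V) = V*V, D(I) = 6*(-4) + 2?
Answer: 300150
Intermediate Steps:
o(a, w) = -4*w
D(I) = -22 (D(I) = -24 + 2 = -22)
R(V) = V²
R(D(o(-3, 6))) - 1*(-299666) = (-22)² - 1*(-299666) = 484 + 299666 = 300150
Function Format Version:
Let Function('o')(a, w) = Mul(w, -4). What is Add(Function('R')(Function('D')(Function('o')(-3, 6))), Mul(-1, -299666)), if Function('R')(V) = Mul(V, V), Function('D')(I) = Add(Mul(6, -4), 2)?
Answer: 300150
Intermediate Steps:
Function('o')(a, w) = Mul(-4, w)
Function('D')(I) = -22 (Function('D')(I) = Add(-24, 2) = -22)
Function('R')(V) = Pow(V, 2)
Add(Function('R')(Function('D')(Function('o')(-3, 6))), Mul(-1, -299666)) = Add(Pow(-22, 2), Mul(-1, -299666)) = Add(484, 299666) = 300150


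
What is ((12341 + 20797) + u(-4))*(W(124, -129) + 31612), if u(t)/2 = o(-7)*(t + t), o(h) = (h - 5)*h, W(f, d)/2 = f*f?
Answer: 1982801016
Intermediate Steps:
W(f, d) = 2*f² (W(f, d) = 2*(f*f) = 2*f²)
o(h) = h*(-5 + h) (o(h) = (-5 + h)*h = h*(-5 + h))
u(t) = 336*t (u(t) = 2*((-7*(-5 - 7))*(t + t)) = 2*((-7*(-12))*(2*t)) = 2*(84*(2*t)) = 2*(168*t) = 336*t)
((12341 + 20797) + u(-4))*(W(124, -129) + 31612) = ((12341 + 20797) + 336*(-4))*(2*124² + 31612) = (33138 - 1344)*(2*15376 + 31612) = 31794*(30752 + 31612) = 31794*62364 = 1982801016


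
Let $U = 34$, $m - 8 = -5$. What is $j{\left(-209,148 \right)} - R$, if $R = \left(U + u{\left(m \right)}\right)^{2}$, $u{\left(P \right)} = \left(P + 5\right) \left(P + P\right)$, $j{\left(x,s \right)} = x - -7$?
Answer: $-6926$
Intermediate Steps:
$m = 3$ ($m = 8 - 5 = 3$)
$j{\left(x,s \right)} = 7 + x$ ($j{\left(x,s \right)} = x + 7 = 7 + x$)
$u{\left(P \right)} = 2 P \left(5 + P\right)$ ($u{\left(P \right)} = \left(5 + P\right) 2 P = 2 P \left(5 + P\right)$)
$R = 6724$ ($R = \left(34 + 2 \cdot 3 \left(5 + 3\right)\right)^{2} = \left(34 + 2 \cdot 3 \cdot 8\right)^{2} = \left(34 + 48\right)^{2} = 82^{2} = 6724$)
$j{\left(-209,148 \right)} - R = \left(7 - 209\right) - 6724 = -202 - 6724 = -6926$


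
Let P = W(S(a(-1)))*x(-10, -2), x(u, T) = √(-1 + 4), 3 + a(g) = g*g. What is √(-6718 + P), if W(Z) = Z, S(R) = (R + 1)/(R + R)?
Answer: √(-26872 + √3)/2 ≈ 81.961*I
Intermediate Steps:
a(g) = -3 + g² (a(g) = -3 + g*g = -3 + g²)
S(R) = (1 + R)/(2*R) (S(R) = (1 + R)/((2*R)) = (1 + R)*(1/(2*R)) = (1 + R)/(2*R))
x(u, T) = √3
P = √3/4 (P = ((1 + (-3 + (-1)²))/(2*(-3 + (-1)²)))*√3 = ((1 + (-3 + 1))/(2*(-3 + 1)))*√3 = ((½)*(1 - 2)/(-2))*√3 = ((½)*(-½)*(-1))*√3 = √3/4 ≈ 0.43301)
√(-6718 + P) = √(-6718 + √3/4)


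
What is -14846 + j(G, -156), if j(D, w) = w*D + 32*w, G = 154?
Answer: -43862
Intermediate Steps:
j(D, w) = 32*w + D*w (j(D, w) = D*w + 32*w = 32*w + D*w)
-14846 + j(G, -156) = -14846 - 156*(32 + 154) = -14846 - 156*186 = -14846 - 29016 = -43862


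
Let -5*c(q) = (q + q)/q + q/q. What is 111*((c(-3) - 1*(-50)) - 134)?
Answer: -46953/5 ≈ -9390.6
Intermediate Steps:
c(q) = -3/5 (c(q) = -((q + q)/q + q/q)/5 = -((2*q)/q + 1)/5 = -(2 + 1)/5 = -1/5*3 = -3/5)
111*((c(-3) - 1*(-50)) - 134) = 111*((-3/5 - 1*(-50)) - 134) = 111*((-3/5 + 50) - 134) = 111*(247/5 - 134) = 111*(-423/5) = -46953/5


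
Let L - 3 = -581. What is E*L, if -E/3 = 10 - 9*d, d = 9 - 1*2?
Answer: -91902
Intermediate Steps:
d = 7 (d = 9 - 2 = 7)
L = -578 (L = 3 - 581 = -578)
E = 159 (E = -3*(10 - 9*7) = -3*(10 - 63) = -3*(-53) = 159)
E*L = 159*(-578) = -91902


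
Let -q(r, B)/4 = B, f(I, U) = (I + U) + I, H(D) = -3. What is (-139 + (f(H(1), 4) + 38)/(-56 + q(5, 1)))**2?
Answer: 487204/25 ≈ 19488.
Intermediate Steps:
f(I, U) = U + 2*I
q(r, B) = -4*B
(-139 + (f(H(1), 4) + 38)/(-56 + q(5, 1)))**2 = (-139 + ((4 + 2*(-3)) + 38)/(-56 - 4*1))**2 = (-139 + ((4 - 6) + 38)/(-56 - 4))**2 = (-139 + (-2 + 38)/(-60))**2 = (-139 + 36*(-1/60))**2 = (-139 - 3/5)**2 = (-698/5)**2 = 487204/25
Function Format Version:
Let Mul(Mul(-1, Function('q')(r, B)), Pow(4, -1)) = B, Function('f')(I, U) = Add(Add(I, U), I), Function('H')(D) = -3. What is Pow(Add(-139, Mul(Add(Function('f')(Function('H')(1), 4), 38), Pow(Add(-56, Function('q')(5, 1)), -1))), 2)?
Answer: Rational(487204, 25) ≈ 19488.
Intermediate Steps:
Function('f')(I, U) = Add(U, Mul(2, I))
Function('q')(r, B) = Mul(-4, B)
Pow(Add(-139, Mul(Add(Function('f')(Function('H')(1), 4), 38), Pow(Add(-56, Function('q')(5, 1)), -1))), 2) = Pow(Add(-139, Mul(Add(Add(4, Mul(2, -3)), 38), Pow(Add(-56, Mul(-4, 1)), -1))), 2) = Pow(Add(-139, Mul(Add(Add(4, -6), 38), Pow(Add(-56, -4), -1))), 2) = Pow(Add(-139, Mul(Add(-2, 38), Pow(-60, -1))), 2) = Pow(Add(-139, Mul(36, Rational(-1, 60))), 2) = Pow(Add(-139, Rational(-3, 5)), 2) = Pow(Rational(-698, 5), 2) = Rational(487204, 25)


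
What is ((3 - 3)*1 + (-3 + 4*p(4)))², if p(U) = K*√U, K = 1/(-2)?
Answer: 49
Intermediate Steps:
K = -½ ≈ -0.50000
p(U) = -√U/2
((3 - 3)*1 + (-3 + 4*p(4)))² = ((3 - 3)*1 + (-3 + 4*(-√4/2)))² = (0*1 + (-3 + 4*(-½*2)))² = (0 + (-3 + 4*(-1)))² = (0 + (-3 - 4))² = (0 - 7)² = (-7)² = 49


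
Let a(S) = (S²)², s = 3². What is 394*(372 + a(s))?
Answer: 2731602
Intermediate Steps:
s = 9
a(S) = S⁴
394*(372 + a(s)) = 394*(372 + 9⁴) = 394*(372 + 6561) = 394*6933 = 2731602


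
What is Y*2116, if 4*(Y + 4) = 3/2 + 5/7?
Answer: -102097/14 ≈ -7292.6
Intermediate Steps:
Y = -193/56 (Y = -4 + (3/2 + 5/7)/4 = -4 + (¼)*(31/14) = -4 + 31/56 = -193/56 ≈ -3.4464)
Y*2116 = -193/56*2116 = -102097/14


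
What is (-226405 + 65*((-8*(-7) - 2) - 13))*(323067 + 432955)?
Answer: -169152362280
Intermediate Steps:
(-226405 + 65*((-8*(-7) - 2) - 13))*(323067 + 432955) = (-226405 + 65*((56 - 2) - 13))*756022 = (-226405 + 65*(54 - 13))*756022 = (-226405 + 65*41)*756022 = (-226405 + 2665)*756022 = -223740*756022 = -169152362280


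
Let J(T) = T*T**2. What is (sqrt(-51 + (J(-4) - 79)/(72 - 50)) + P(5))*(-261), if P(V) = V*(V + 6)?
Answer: -14355 - 261*I*sqrt(230)/2 ≈ -14355.0 - 1979.1*I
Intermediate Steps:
J(T) = T**3
P(V) = V*(6 + V)
(sqrt(-51 + (J(-4) - 79)/(72 - 50)) + P(5))*(-261) = (sqrt(-51 + ((-4)**3 - 79)/(72 - 50)) + 5*(6 + 5))*(-261) = (sqrt(-51 + (-64 - 79)/22) + 5*11)*(-261) = (sqrt(-51 - 143*1/22) + 55)*(-261) = (sqrt(-51 - 13/2) + 55)*(-261) = (sqrt(-115/2) + 55)*(-261) = (I*sqrt(230)/2 + 55)*(-261) = (55 + I*sqrt(230)/2)*(-261) = -14355 - 261*I*sqrt(230)/2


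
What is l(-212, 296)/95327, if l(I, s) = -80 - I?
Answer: 132/95327 ≈ 0.0013847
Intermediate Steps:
l(-212, 296)/95327 = (-80 - 1*(-212))/95327 = (-80 + 212)*(1/95327) = 132*(1/95327) = 132/95327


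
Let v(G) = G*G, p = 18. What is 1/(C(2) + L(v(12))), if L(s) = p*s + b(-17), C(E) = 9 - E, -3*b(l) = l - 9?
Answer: 3/7823 ≈ 0.00038348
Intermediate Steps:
b(l) = 3 - l/3 (b(l) = -(l - 9)/3 = -(-9 + l)/3 = 3 - l/3)
v(G) = G**2
L(s) = 26/3 + 18*s (L(s) = 18*s + (3 - 1/3*(-17)) = 18*s + (3 + 17/3) = 18*s + 26/3 = 26/3 + 18*s)
1/(C(2) + L(v(12))) = 1/((9 - 1*2) + (26/3 + 18*12**2)) = 1/((9 - 2) + (26/3 + 18*144)) = 1/(7 + (26/3 + 2592)) = 1/(7 + 7802/3) = 1/(7823/3) = 3/7823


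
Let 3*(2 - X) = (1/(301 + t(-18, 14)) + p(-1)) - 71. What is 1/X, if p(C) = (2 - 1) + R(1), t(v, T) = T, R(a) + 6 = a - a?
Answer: 945/25829 ≈ 0.036587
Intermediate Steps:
R(a) = -6 (R(a) = -6 + (a - a) = -6 + 0 = -6)
p(C) = -5 (p(C) = (2 - 1) - 6 = 1 - 6 = -5)
X = 25829/945 (X = 2 - ((1/(301 + 14) - 5) - 71)/3 = 2 - ((1/315 - 5) - 71)/3 = 2 - (-1574/315 - 71)/3 = 2 - ⅓*(-23939/315) = 2 + 23939/945 = 25829/945 ≈ 27.332)
1/X = 1/(25829/945) = 945/25829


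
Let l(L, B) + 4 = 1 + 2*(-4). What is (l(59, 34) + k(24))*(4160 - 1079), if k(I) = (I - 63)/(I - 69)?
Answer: -156104/5 ≈ -31221.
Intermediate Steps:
l(L, B) = -11 (l(L, B) = -4 + (1 + 2*(-4)) = -4 + (1 - 8) = -4 - 7 = -11)
k(I) = (-63 + I)/(-69 + I)
(l(59, 34) + k(24))*(4160 - 1079) = (-11 + (-63 + 24)/(-69 + 24))*(4160 - 1079) = (-11 - 39/(-45))*3081 = (-11 - 1/45*(-39))*3081 = (-11 + 13/15)*3081 = -152/15*3081 = -156104/5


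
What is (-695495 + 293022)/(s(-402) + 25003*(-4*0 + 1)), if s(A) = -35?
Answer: -402473/24968 ≈ -16.120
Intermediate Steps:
(-695495 + 293022)/(s(-402) + 25003*(-4*0 + 1)) = (-695495 + 293022)/(-35 + 25003*(-4*0 + 1)) = -402473/(-35 + 25003*(0 + 1)) = -402473/(-35 + 25003*1) = -402473/(-35 + 25003) = -402473/24968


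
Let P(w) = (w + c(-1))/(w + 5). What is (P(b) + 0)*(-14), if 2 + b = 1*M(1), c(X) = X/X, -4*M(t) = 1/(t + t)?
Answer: 126/23 ≈ 5.4783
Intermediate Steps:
M(t) = -1/(8*t) (M(t) = -1/(4*(t + t)) = -1/(2*t)/4 = -1/(8*t))
c(X) = 1
b = -17/8 (b = -2 + 1*(-⅛/1) = -2 + 1*(-⅛*1) = -2 + 1*(-⅛) = -2 - ⅛ = -17/8 ≈ -2.1250)
P(w) = (1 + w)/(5 + w) (P(w) = (w + 1)/(w + 5) = (1 + w)/(5 + w))
(P(b) + 0)*(-14) = ((1 - 17/8)/(5 - 17/8) + 0)*(-14) = (-9/8/(23/8) + 0)*(-14) = ((8/23)*(-9/8) + 0)*(-14) = (-9/23 + 0)*(-14) = -9/23*(-14) = 126/23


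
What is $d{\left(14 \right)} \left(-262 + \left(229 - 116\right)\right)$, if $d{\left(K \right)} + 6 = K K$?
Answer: $-28310$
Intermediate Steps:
$d{\left(K \right)} = -6 + K^{2}$ ($d{\left(K \right)} = -6 + K K = -6 + K^{2}$)
$d{\left(14 \right)} \left(-262 + \left(229 - 116\right)\right) = \left(-6 + 14^{2}\right) \left(-262 + \left(229 - 116\right)\right) = \left(-6 + 196\right) \left(-262 + \left(229 - 116\right)\right) = 190 \left(-262 + 113\right) = 190 \left(-149\right) = -28310$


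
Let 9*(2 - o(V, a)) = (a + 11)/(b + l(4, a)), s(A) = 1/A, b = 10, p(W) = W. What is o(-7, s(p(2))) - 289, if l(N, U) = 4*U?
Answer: -62015/216 ≈ -287.11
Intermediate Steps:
o(V, a) = 2 - (11 + a)/(9*(10 + 4*a)) (o(V, a) = 2 - (a + 11)/(9*(10 + 4*a)) = 2 - (11 + a)/(9*(10 + 4*a)))
o(-7, s(p(2))) - 289 = (169 + 71/2)/(18*(5 + 2/2)) - 289 = (169 + 71*(½))/(18*(5 + 2*(½))) - 289 = (169 + 71/2)/(18*(5 + 1)) - 289 = (1/18)*(409/2)/6 - 289 = (1/18)*(⅙)*(409/2) - 289 = 409/216 - 289 = -62015/216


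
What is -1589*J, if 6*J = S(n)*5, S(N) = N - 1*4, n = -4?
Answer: 31780/3 ≈ 10593.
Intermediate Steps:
S(N) = -4 + N (S(N) = N - 4 = -4 + N)
J = -20/3 (J = ((-4 - 4)*5)/6 = (-8*5)/6 = (⅙)*(-40) = -20/3 ≈ -6.6667)
-1589*J = -1589*(-20/3) = 31780/3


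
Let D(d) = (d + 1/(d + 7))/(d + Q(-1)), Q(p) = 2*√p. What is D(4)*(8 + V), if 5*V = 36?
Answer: 684/55 - 342*I/55 ≈ 12.436 - 6.2182*I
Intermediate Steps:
V = 36/5 (V = (⅕)*36 = 36/5 ≈ 7.2000)
D(d) = (d + 1/(7 + d))/(d + 2*I) (D(d) = (d + 1/(d + 7))/(d + 2*√(-1)) = (d + 1/(7 + d))/(d + 2*I))
D(4)*(8 + V) = ((1 + 4² + 7*4)/(4² + 14*I + 4*(7 + 2*I)))*(8 + 36/5) = ((1 + 16 + 28)/(16 + 14*I + (28 + 8*I)))*(76/5) = (45/(44 + 22*I))*(76/5) = (((44 - 22*I)/2420)*45)*(76/5) = (9*(44 - 22*I)/484)*(76/5) = 171*(44 - 22*I)/605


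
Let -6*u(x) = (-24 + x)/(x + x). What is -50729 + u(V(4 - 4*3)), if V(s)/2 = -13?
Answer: -7913749/156 ≈ -50729.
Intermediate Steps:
V(s) = -26 (V(s) = 2*(-13) = -26)
u(x) = -(-24 + x)/(12*x) (u(x) = -(-24 + x)/(6*(x + x)) = -(-24 + x)/(6*(2*x)) = -(-24 + x)*1/(2*x)/6 = -(-24 + x)/(12*x))
-50729 + u(V(4 - 4*3)) = -50729 + (1/12)*(24 - 1*(-26))/(-26) = -50729 + (1/12)*(-1/26)*(24 + 26) = -50729 + (1/12)*(-1/26)*50 = -50729 - 25/156 = -7913749/156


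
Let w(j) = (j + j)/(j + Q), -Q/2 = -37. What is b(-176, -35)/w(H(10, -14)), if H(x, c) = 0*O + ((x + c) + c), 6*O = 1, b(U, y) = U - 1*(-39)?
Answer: 1918/9 ≈ 213.11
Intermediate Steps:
b(U, y) = 39 + U (b(U, y) = U + 39 = 39 + U)
O = 1/6 (O = (1/6)*1 = 1/6 ≈ 0.16667)
Q = 74 (Q = -2*(-37) = 74)
H(x, c) = x + 2*c (H(x, c) = 0*(1/6) + ((x + c) + c) = 0 + ((c + x) + c) = 0 + (x + 2*c) = x + 2*c)
w(j) = 2*j/(74 + j) (w(j) = (j + j)/(j + 74) = (2*j)/(74 + j) = 2*j/(74 + j))
b(-176, -35)/w(H(10, -14)) = (39 - 176)/((2*(10 + 2*(-14))/(74 + (10 + 2*(-14))))) = -137*(74 + (10 - 28))/(2*(10 - 28)) = -137/(2*(-18)/(74 - 18)) = -137/(2*(-18)/56) = -137/(2*(-18)*(1/56)) = -137/(-9/14) = -137*(-14/9) = 1918/9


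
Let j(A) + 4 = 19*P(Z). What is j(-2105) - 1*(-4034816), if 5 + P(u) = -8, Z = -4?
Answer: 4034565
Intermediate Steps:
P(u) = -13 (P(u) = -5 - 8 = -13)
j(A) = -251 (j(A) = -4 + 19*(-13) = -4 - 247 = -251)
j(-2105) - 1*(-4034816) = -251 - 1*(-4034816) = -251 + 4034816 = 4034565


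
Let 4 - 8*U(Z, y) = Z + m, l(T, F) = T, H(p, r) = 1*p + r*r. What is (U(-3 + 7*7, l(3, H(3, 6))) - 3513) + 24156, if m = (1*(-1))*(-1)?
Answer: 165101/8 ≈ 20638.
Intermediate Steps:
H(p, r) = p + r²
m = 1 (m = -1*(-1) = 1)
U(Z, y) = 3/8 - Z/8 (U(Z, y) = ½ - (Z + 1)/8 = ½ - (1 + Z)/8 = ½ + (-⅛ - Z/8) = 3/8 - Z/8)
(U(-3 + 7*7, l(3, H(3, 6))) - 3513) + 24156 = ((3/8 - (-3 + 7*7)/8) - 3513) + 24156 = ((3/8 - (-3 + 49)/8) - 3513) + 24156 = ((3/8 - ⅛*46) - 3513) + 24156 = ((3/8 - 23/4) - 3513) + 24156 = (-43/8 - 3513) + 24156 = -28147/8 + 24156 = 165101/8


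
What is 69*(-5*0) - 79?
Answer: -79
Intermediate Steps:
69*(-5*0) - 79 = 69*0 - 79 = 0 - 79 = -79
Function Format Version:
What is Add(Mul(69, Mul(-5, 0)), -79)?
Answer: -79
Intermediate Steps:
Add(Mul(69, Mul(-5, 0)), -79) = Add(Mul(69, 0), -79) = Add(0, -79) = -79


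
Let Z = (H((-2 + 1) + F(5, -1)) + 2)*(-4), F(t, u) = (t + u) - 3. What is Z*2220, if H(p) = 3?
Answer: -44400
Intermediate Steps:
F(t, u) = -3 + t + u
Z = -20 (Z = (3 + 2)*(-4) = 5*(-4) = -20)
Z*2220 = -20*2220 = -44400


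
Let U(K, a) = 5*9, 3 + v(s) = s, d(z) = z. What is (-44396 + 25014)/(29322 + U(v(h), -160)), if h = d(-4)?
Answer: -19382/29367 ≈ -0.65999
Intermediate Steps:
h = -4
v(s) = -3 + s
U(K, a) = 45
(-44396 + 25014)/(29322 + U(v(h), -160)) = (-44396 + 25014)/(29322 + 45) = -19382/29367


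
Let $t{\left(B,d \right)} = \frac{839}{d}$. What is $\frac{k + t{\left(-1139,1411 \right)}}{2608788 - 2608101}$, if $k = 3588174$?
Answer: $\frac{5062914353}{969357} \approx 5223.0$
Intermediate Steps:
$\frac{k + t{\left(-1139,1411 \right)}}{2608788 - 2608101} = \frac{3588174 + \frac{839}{1411}}{2608788 - 2608101} = \frac{3588174 + 839 \cdot \frac{1}{1411}}{687} = \left(3588174 + \frac{839}{1411}\right) \frac{1}{687} = \frac{5062914353}{1411} \cdot \frac{1}{687} = \frac{5062914353}{969357}$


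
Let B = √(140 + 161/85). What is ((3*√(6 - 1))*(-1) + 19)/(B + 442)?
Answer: 713830/16593879 - 37570*√5/5531293 - 19*√1025185/16593879 + 5*√205037/5531293 ≈ 0.027080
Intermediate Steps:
B = √1025185/85 (B = √(140 + 161*(1/85)) = √(140 + 161/85) = √(12061/85) = √1025185/85 ≈ 11.912)
((3*√(6 - 1))*(-1) + 19)/(B + 442) = ((3*√(6 - 1))*(-1) + 19)/(√1025185/85 + 442) = ((3*√5)*(-1) + 19)/(442 + √1025185/85) = (-3*√5 + 19)/(442 + √1025185/85) = (19 - 3*√5)/(442 + √1025185/85)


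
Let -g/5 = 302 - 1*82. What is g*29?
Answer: -31900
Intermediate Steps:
g = -1100 (g = -5*(302 - 1*82) = -5*(302 - 82) = -5*220 = -1100)
g*29 = -1100*29 = -31900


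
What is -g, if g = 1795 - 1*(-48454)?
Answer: -50249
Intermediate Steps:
g = 50249 (g = 1795 + 48454 = 50249)
-g = -1*50249 = -50249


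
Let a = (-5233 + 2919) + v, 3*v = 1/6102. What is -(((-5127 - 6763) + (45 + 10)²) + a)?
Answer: 204642773/18306 ≈ 11179.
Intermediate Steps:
v = 1/18306 (v = (⅓)/6102 = (⅓)*(1/6102) = 1/18306 ≈ 5.4627e-5)
a = -42360083/18306 (a = (-5233 + 2919) + 1/18306 = -2314 + 1/18306 = -42360083/18306 ≈ -2314.0)
-(((-5127 - 6763) + (45 + 10)²) + a) = -(((-5127 - 6763) + (45 + 10)²) - 42360083/18306) = -((-11890 + 55²) - 42360083/18306) = -((-11890 + 3025) - 42360083/18306) = -(-8865 - 42360083/18306) = -1*(-204642773/18306) = 204642773/18306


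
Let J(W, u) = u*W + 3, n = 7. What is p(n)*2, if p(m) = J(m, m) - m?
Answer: 90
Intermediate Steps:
J(W, u) = 3 + W*u (J(W, u) = W*u + 3 = 3 + W*u)
p(m) = 3 + m**2 - m (p(m) = (3 + m*m) - m = (3 + m**2) - m = 3 + m**2 - m)
p(n)*2 = (3 + 7**2 - 1*7)*2 = (3 + 49 - 7)*2 = 45*2 = 90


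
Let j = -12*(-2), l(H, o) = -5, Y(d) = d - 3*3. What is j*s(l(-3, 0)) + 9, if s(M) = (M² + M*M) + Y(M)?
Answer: 873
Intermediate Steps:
Y(d) = -9 + d (Y(d) = d - 9 = -9 + d)
s(M) = -9 + M + 2*M² (s(M) = (M² + M*M) + (-9 + M) = (M² + M²) + (-9 + M) = 2*M² + (-9 + M) = -9 + M + 2*M²)
j = 24
j*s(l(-3, 0)) + 9 = 24*(-9 - 5 + 2*(-5)²) + 9 = 24*(-9 - 5 + 2*25) + 9 = 24*(-9 - 5 + 50) + 9 = 24*36 + 9 = 864 + 9 = 873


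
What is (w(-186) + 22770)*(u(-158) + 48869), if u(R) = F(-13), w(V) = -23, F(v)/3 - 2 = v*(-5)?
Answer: 1116195290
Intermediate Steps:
F(v) = 6 - 15*v (F(v) = 6 + 3*(v*(-5)) = 6 + 3*(-5*v) = 6 - 15*v)
u(R) = 201 (u(R) = 6 - 15*(-13) = 6 + 195 = 201)
(w(-186) + 22770)*(u(-158) + 48869) = (-23 + 22770)*(201 + 48869) = 22747*49070 = 1116195290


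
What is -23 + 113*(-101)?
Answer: -11436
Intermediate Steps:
-23 + 113*(-101) = -23 - 11413 = -11436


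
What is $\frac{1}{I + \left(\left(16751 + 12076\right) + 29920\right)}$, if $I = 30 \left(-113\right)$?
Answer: $\frac{1}{55357} \approx 1.8065 \cdot 10^{-5}$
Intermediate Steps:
$I = -3390$
$\frac{1}{I + \left(\left(16751 + 12076\right) + 29920\right)} = \frac{1}{-3390 + \left(\left(16751 + 12076\right) + 29920\right)} = \frac{1}{-3390 + \left(28827 + 29920\right)} = \frac{1}{-3390 + 58747} = \frac{1}{55357}$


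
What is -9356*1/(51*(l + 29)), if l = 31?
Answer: -2339/765 ≈ -3.0575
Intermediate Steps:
-9356*1/(51*(l + 29)) = -9356*1/(51*(31 + 29)) = -9356/(51*60) = -9356/3060 = -9356*1/3060 = -2339/765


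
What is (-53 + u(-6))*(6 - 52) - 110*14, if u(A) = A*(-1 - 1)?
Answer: 346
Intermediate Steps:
u(A) = -2*A (u(A) = A*(-2) = -2*A)
(-53 + u(-6))*(6 - 52) - 110*14 = (-53 - 2*(-6))*(6 - 52) - 110*14 = (-53 + 12)*(-46) - 1540 = -41*(-46) - 1540 = 1886 - 1540 = 346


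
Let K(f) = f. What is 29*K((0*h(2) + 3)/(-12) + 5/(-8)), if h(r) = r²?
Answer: -203/8 ≈ -25.375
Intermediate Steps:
29*K((0*h(2) + 3)/(-12) + 5/(-8)) = 29*((0*2² + 3)/(-12) + 5/(-8)) = 29*((0*4 + 3)*(-1/12) + 5*(-⅛)) = 29*((0 + 3)*(-1/12) - 5/8) = 29*(3*(-1/12) - 5/8) = 29*(-¼ - 5/8) = 29*(-7/8) = -203/8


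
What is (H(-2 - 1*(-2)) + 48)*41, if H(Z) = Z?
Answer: 1968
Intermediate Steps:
(H(-2 - 1*(-2)) + 48)*41 = ((-2 - 1*(-2)) + 48)*41 = ((-2 + 2) + 48)*41 = (0 + 48)*41 = 48*41 = 1968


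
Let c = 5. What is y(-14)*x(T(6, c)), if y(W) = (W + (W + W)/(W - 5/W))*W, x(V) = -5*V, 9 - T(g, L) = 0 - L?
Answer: -2236360/191 ≈ -11709.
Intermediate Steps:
T(g, L) = 9 + L (T(g, L) = 9 - (0 - L) = 9 - (-1)*L = 9 + L)
y(W) = W*(W + 2*W/(W - 5/W)) (y(W) = (W + (2*W)/(W - 5/W))*W = (W + 2*W/(W - 5/W))*W = W*(W + 2*W/(W - 5/W)))
y(-14)*x(T(6, c)) = ((-14)**2*(-5 + (-14)**2 + 2*(-14))/(-5 + (-14)**2))*(-5*(9 + 5)) = (196*(-5 + 196 - 28)/(-5 + 196))*(-5*14) = (196*163/191)*(-70) = (196*(1/191)*163)*(-70) = (31948/191)*(-70) = -2236360/191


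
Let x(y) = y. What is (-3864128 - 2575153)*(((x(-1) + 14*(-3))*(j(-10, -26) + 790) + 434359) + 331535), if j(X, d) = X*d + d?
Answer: -4648272261222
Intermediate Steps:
j(X, d) = d + X*d
(-3864128 - 2575153)*(((x(-1) + 14*(-3))*(j(-10, -26) + 790) + 434359) + 331535) = (-3864128 - 2575153)*(((-1 + 14*(-3))*(-26*(1 - 10) + 790) + 434359) + 331535) = -6439281*(((-1 - 42)*(-26*(-9) + 790) + 434359) + 331535) = -6439281*((-43*(234 + 790) + 434359) + 331535) = -6439281*((-43*1024 + 434359) + 331535) = -6439281*((-44032 + 434359) + 331535) = -6439281*(390327 + 331535) = -6439281*721862 = -4648272261222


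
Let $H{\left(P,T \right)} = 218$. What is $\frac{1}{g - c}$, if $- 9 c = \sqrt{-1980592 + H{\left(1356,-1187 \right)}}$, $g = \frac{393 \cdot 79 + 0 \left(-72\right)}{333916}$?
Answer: $\frac{839734294212}{220811571248843873} - \frac{1003499055504 i \sqrt{1980374}}{220811571248843873} \approx 3.8029 \cdot 10^{-6} - 0.0063954 i$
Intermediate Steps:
$g = \frac{31047}{333916}$ ($g = \left(31047 + 0\right) \frac{1}{333916} = 31047 \cdot \frac{1}{333916} = \frac{31047}{333916} \approx 0.092978$)
$c = - \frac{i \sqrt{1980374}}{9}$ ($c = - \frac{\sqrt{-1980592 + 218}}{9} = - \frac{\sqrt{-1980374}}{9} = - \frac{i \sqrt{1980374}}{9} \approx - 156.36 i$)
$\frac{1}{g - c} = \frac{1}{\frac{31047}{333916} - - \frac{i \sqrt{1980374}}{9}} = \frac{1}{\frac{31047}{333916} + \frac{i \sqrt{1980374}}{9}}$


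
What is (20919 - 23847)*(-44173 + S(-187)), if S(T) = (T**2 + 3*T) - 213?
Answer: 29215584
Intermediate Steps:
S(T) = -213 + T**2 + 3*T
(20919 - 23847)*(-44173 + S(-187)) = (20919 - 23847)*(-44173 + (-213 + (-187)**2 + 3*(-187))) = -2928*(-44173 + (-213 + 34969 - 561)) = -2928*(-44173 + 34195) = -2928*(-9978) = 29215584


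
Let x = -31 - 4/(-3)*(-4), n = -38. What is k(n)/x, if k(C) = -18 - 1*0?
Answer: 54/109 ≈ 0.49541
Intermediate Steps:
k(C) = -18 (k(C) = -18 + 0 = -18)
x = -109/3 (x = -31 - 4*(-1/3)*(-4) = -31 + (4/3)*(-4) = -31 - 16/3 = -109/3 ≈ -36.333)
k(n)/x = -18/(-109/3) = -18*(-3/109) = 54/109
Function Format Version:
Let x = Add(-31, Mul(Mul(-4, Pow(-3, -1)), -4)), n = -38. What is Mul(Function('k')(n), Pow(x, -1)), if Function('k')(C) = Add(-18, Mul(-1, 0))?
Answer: Rational(54, 109) ≈ 0.49541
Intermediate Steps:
Function('k')(C) = -18 (Function('k')(C) = Add(-18, 0) = -18)
x = Rational(-109, 3) (x = Add(-31, Mul(Mul(-4, Rational(-1, 3)), -4)) = Add(-31, Mul(Rational(4, 3), -4)) = Add(-31, Rational(-16, 3)) = Rational(-109, 3) ≈ -36.333)
Mul(Function('k')(n), Pow(x, -1)) = Mul(-18, Pow(Rational(-109, 3), -1)) = Mul(-18, Rational(-3, 109)) = Rational(54, 109)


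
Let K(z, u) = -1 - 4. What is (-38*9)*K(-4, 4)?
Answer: 1710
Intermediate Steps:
K(z, u) = -5
(-38*9)*K(-4, 4) = -38*9*(-5) = -342*(-5) = 1710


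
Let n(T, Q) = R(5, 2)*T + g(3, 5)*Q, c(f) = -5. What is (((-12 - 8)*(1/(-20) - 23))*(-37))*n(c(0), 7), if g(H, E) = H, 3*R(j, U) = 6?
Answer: -187627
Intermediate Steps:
R(j, U) = 2 (R(j, U) = (⅓)*6 = 2)
n(T, Q) = 2*T + 3*Q
(((-12 - 8)*(1/(-20) - 23))*(-37))*n(c(0), 7) = (((-12 - 8)*(1/(-20) - 23))*(-37))*(2*(-5) + 3*7) = (-20*(-1/20 - 23)*(-37))*(-10 + 21) = (-20*(-461/20)*(-37))*11 = (461*(-37))*11 = -17057*11 = -187627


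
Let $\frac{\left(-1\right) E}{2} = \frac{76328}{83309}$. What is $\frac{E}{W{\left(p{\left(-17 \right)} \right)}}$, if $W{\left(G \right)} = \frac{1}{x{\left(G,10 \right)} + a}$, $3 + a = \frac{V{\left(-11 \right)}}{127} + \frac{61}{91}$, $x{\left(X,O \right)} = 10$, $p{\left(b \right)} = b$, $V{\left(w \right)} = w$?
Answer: $- \frac{1911362160}{137543159} \approx -13.896$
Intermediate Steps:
$a = - \frac{27925}{11557}$ ($a = -3 + \left(- \frac{11}{127} + \frac{61}{91}\right) = -3 + \frac{6746}{11557} = - \frac{27925}{11557} \approx -2.4163$)
$W{\left(G \right)} = \frac{11557}{87645}$ ($W{\left(G \right)} = \frac{1}{10 - \frac{27925}{11557}} = \frac{1}{\frac{87645}{11557}} = \frac{11557}{87645}$)
$E = - \frac{152656}{83309}$ ($E = - 2 \cdot \frac{76328}{83309} = - 2 \cdot 76328 \cdot \frac{1}{83309} = \left(-2\right) \frac{76328}{83309} = - \frac{152656}{83309} \approx -1.8324$)
$\frac{E}{W{\left(p{\left(-17 \right)} \right)}} = - \frac{152656}{83309 \cdot \frac{11557}{87645}} = \left(- \frac{152656}{83309}\right) \frac{87645}{11557} = - \frac{1911362160}{137543159}$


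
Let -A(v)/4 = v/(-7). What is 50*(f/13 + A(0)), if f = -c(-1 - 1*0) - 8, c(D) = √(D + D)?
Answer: -400/13 - 50*I*√2/13 ≈ -30.769 - 5.4393*I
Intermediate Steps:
A(v) = 4*v/7 (A(v) = -4*v/(-7) = -4*v*(-1)/7 = -(-4)*v/7 = 4*v/7)
c(D) = √2*√D (c(D) = √(2*D) = √2*√D)
f = -8 - I*√2 (f = -√2*√(-1 - 1*0) - 8 = -√2*√(-1 + 0) - 8 = -√2*√(-1) - 8 = -√2*I - 8 = -I*√2 - 8 = -8 - I*√2 ≈ -8.0 - 1.4142*I)
50*(f/13 + A(0)) = 50*((-8 - I*√2)/13 + (4/7)*0) = 50*((-8 - I*√2)*(1/13) + 0) = 50*((-8/13 - I*√2/13) + 0) = 50*(-8/13 - I*√2/13) = -400/13 - 50*I*√2/13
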